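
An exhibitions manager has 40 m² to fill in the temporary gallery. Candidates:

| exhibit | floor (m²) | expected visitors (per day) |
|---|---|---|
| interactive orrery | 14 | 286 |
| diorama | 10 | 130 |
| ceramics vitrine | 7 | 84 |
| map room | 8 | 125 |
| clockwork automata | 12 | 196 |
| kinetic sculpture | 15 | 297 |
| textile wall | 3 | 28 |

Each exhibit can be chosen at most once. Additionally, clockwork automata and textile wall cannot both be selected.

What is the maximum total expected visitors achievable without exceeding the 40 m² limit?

Taking interactive orrery + map room + kinetic sculpture + textile wall: 40 m² used, 736 in expected visitors.

736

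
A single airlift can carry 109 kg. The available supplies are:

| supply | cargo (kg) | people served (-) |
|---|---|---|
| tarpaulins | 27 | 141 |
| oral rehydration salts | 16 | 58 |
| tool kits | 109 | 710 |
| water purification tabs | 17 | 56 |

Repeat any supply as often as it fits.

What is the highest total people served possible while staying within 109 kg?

The ratio ordering already packs tightly: tool kits, 109 kg, 710.

710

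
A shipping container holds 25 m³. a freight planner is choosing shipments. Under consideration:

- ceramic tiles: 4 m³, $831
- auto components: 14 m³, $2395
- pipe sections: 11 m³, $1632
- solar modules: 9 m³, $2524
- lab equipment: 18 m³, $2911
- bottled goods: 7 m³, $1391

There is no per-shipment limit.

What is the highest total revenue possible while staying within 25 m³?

By revenue per m³: solar modules 280.44, ceramic tiles 207.75, bottled goods 198.71, auto components 171.07 lead.
Taking the top-ratio shipments first gives ceramic tiles + 2×solar modules for 5879 (22 m³).
Replace ceramic tiles with bottled goods: the trade gains 560 net, giving 6439 at 25 m³.
Every other selection either busts 25 m³ or fails to beat 6439.

6439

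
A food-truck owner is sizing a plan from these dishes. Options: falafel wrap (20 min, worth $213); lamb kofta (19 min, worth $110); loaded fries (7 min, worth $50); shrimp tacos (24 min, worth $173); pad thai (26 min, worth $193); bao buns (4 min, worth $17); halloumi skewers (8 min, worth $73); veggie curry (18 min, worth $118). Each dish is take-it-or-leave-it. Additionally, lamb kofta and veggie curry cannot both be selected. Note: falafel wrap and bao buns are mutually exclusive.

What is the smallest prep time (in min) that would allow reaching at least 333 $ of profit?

35

Need the lightest bundle worth ≥ 333.
falafel wrap + loaded fries + halloumi skewers reaches 336 using 35 min.
Any bundle with less than 35 min falls short of 333.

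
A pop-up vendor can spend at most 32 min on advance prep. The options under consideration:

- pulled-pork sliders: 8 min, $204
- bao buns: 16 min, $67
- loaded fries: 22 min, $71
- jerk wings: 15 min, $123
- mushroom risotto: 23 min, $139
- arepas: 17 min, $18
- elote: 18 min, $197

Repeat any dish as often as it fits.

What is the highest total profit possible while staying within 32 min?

816

The ratio ordering already packs tightly: 4×pulled-pork sliders, 32 min, 816.
That's the maximum — no swap from here does better than 816.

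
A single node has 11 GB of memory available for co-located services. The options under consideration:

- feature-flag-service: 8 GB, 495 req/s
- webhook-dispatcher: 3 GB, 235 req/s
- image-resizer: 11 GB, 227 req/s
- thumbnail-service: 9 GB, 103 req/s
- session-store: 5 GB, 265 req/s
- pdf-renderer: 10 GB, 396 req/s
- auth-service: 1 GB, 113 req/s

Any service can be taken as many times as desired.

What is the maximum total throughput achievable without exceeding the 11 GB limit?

1243

Best packing: 11×auth-service — 11 GB, 1243 total.
Nothing else within 11 GB beats 1243.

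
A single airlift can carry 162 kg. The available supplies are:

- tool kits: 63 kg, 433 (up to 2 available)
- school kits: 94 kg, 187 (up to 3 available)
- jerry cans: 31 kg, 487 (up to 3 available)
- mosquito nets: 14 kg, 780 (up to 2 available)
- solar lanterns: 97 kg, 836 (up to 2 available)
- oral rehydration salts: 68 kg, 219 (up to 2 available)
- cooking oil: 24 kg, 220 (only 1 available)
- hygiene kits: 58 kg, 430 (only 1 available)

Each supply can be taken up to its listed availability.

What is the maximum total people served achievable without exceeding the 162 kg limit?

3241

Taking 3×jerry cans + 2×mosquito nets + cooking oil: 145 kg used, 3241 in people served.
The spare 17 kg is too small for any remaining supply, and no exchange beats 3241.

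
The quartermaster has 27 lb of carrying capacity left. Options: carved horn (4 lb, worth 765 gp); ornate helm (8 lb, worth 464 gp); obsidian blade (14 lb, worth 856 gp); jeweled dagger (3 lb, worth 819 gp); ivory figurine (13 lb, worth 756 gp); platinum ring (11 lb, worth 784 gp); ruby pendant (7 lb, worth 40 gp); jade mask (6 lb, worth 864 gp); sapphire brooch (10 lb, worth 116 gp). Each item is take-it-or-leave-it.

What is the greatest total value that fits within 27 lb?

3304

Ranking by ratio (value/lb): jeweled dagger 273.00, carved horn 191.25, jade mask 144.00.
Greedy by ratio would take carved horn + jeweled dagger + platinum ring + jade mask: 24 lb used, total 3232.
Replace platinum ring with obsidian blade: the trade gains 72 net, giving 3304 at 27 lb.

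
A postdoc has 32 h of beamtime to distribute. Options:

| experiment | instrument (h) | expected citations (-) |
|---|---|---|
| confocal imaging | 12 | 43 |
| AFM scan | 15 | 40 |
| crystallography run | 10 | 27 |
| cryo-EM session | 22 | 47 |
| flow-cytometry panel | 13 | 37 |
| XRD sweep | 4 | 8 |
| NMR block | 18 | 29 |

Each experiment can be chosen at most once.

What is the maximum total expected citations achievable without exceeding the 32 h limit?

Ranking by ratio (expected citations/h): confocal imaging 3.58, flow-cytometry panel 2.85, crystallography run 2.70.
Greedy by ratio would take confocal imaging + flow-cytometry panel + XRD sweep: 29 h used, total 88.
Replace flow-cytometry panel with AFM scan: the trade gains 3 net, giving 91 at 31 h.

91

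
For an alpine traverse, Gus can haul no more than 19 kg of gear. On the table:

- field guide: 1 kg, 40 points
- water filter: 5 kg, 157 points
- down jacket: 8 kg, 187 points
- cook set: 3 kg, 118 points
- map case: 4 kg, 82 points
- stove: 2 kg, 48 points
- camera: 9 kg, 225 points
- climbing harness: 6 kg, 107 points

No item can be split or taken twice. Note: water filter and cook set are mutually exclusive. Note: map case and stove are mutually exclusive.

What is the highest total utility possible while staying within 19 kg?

504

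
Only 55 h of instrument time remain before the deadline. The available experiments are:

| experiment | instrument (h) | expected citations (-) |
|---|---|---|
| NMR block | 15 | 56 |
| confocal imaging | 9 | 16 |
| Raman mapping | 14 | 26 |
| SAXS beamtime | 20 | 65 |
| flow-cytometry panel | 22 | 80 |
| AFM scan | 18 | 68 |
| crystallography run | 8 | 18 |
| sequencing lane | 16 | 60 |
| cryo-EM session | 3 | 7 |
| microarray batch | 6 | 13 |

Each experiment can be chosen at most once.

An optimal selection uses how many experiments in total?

The maximum expected citations within 55 h is 204.
NMR block + flow-cytometry panel + AFM scan hits 204 at 55 h.
Any selection reaching 204 contains exactly 3 experiments.

3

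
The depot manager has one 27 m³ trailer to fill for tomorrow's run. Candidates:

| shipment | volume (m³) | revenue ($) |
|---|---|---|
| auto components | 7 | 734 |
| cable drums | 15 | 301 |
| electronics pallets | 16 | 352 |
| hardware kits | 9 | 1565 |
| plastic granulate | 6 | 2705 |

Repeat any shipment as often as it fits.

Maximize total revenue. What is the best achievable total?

10820

Taking 4×plastic granulate: 24 m³ used, 10820 in revenue.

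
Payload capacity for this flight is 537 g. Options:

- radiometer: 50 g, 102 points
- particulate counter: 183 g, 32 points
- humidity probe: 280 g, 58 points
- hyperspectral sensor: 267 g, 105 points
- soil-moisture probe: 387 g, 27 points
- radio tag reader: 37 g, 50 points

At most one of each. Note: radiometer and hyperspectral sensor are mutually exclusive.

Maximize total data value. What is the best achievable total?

Ranking by ratio (data value/g): radiometer 2.04, radio tag reader 1.35, hyperspectral sensor 0.39, humidity probe 0.21.
Radiometer + humidity probe + radio tag reader uses 367 of the 537 g and totals 210.
No other feasible combination exceeds 210.

210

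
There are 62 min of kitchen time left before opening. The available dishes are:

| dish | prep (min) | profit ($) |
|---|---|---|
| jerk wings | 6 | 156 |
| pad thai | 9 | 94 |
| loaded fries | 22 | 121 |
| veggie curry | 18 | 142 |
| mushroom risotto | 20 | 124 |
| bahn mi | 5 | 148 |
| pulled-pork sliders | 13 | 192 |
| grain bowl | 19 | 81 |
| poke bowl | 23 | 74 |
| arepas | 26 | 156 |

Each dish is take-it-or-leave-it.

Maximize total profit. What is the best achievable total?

762

Filling by ratio: jerk wings + pad thai + veggie curry + bahn mi + pulled-pork sliders for 732, with 11 min left unused.
Dropping pad thai frees 9 min; slotting in mushroom risotto (20 min) lifts the total to 762 at 62 min.
No other feasible combination exceeds 762.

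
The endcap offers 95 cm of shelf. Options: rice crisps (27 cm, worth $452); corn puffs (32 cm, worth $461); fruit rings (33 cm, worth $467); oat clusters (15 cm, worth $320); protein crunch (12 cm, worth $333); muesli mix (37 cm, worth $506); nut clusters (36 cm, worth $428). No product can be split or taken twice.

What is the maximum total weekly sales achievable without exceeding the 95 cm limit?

Greedy by ratio would take rice crisps + corn puffs + oat clusters + protein crunch: 86 cm used, total 1566.
Replace corn puffs with muesli mix: the trade gains 45 net, giving 1611 at 91 cm.
The closest alternative, corn puffs + fruit rings + oat clusters + protein crunch, reaches only 1581.

1611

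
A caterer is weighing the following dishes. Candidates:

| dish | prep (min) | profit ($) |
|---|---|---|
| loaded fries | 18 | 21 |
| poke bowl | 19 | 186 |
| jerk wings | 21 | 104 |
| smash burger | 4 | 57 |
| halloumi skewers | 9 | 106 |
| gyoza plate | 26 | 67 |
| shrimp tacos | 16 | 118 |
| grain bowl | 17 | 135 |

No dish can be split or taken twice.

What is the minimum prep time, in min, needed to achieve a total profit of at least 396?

44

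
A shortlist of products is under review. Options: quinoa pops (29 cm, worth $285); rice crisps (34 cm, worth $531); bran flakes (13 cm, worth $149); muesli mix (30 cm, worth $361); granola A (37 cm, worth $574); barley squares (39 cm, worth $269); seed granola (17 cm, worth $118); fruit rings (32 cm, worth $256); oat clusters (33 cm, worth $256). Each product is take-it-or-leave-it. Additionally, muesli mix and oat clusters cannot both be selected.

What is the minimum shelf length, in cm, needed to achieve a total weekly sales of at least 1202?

Look for the lowest-shelf combination reaching 1202.
rice crisps + bran flakes + granola A reaches 1254 using 84 cm.
Any bundle with less than 84 cm falls short of 1202.

84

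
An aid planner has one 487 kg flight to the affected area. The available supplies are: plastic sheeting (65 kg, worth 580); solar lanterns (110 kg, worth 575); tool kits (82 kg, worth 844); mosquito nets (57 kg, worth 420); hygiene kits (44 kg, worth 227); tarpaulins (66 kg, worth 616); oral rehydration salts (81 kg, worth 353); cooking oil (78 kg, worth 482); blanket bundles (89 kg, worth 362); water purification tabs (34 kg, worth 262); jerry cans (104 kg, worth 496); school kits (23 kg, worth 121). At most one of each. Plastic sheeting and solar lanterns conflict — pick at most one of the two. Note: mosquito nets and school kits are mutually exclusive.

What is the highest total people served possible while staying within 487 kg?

3700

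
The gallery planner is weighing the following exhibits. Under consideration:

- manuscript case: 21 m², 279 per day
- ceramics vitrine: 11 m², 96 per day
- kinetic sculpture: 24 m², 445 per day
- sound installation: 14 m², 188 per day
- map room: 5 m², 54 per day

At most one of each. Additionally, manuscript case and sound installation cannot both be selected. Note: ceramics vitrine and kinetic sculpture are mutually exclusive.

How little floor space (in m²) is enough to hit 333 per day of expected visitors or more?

24

Look for the lowest-floor combination reaching 333.
kinetic sculpture: 445 expected visitors at 24 m².
Any bundle with less than 24 m² falls short of 333.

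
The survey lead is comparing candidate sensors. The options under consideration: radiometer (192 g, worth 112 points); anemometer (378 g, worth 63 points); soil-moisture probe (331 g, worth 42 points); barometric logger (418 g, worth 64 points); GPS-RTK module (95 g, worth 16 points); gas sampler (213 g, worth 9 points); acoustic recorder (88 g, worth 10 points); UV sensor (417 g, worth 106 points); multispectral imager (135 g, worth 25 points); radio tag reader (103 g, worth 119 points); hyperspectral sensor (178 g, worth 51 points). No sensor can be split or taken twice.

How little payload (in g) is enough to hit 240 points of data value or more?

Look for the lowest-payload combination reaching 240.
radiometer + acoustic recorder + radio tag reader: 241 data value at 383 g.
Below 383 g the best achievable stays under 240.

383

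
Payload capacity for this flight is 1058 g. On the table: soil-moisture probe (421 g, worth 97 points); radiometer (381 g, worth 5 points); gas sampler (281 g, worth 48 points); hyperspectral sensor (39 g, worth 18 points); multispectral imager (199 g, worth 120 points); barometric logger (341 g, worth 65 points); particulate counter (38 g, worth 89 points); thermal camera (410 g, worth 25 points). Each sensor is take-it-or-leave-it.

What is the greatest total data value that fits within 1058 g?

389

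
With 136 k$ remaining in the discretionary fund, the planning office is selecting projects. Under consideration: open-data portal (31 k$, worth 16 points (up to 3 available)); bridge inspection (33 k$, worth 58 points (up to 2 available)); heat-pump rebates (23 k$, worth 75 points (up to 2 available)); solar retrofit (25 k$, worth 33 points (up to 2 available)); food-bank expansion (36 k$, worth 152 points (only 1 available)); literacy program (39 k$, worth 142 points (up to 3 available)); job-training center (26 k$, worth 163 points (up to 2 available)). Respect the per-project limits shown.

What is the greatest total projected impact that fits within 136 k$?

628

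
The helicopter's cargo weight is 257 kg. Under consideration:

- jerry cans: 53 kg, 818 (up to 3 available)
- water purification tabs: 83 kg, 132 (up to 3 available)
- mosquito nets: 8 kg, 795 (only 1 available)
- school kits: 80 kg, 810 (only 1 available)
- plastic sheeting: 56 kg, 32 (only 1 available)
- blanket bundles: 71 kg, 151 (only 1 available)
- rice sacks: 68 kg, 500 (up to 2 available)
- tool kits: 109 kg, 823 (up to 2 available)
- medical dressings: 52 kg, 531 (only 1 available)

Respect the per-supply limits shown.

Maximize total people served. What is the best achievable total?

Taking the top-ratio supplies first gives 3×jerry cans + mosquito nets + medical dressings for 3780 (219 kg).
The 52 kg tied up in medical dressings is better spent on school kits — total rises to 4059 (247 kg).
Nothing else within 257 kg beats 4059.

4059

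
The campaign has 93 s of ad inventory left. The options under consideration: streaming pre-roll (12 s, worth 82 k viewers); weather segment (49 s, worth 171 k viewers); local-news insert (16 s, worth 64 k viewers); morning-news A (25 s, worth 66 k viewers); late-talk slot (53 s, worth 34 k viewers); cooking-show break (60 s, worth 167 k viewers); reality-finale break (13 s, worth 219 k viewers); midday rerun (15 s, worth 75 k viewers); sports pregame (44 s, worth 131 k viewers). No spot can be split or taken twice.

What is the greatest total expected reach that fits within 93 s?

547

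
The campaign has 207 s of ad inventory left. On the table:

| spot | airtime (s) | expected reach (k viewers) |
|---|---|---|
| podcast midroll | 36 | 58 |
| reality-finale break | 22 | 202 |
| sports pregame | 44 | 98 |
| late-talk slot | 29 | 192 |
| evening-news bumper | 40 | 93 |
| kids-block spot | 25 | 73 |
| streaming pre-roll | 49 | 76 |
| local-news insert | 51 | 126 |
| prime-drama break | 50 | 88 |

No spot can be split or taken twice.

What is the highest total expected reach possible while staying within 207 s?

749

Greedy by ratio would take podcast midroll + reality-finale break + late-talk slot + evening-news bumper + kids-block spot + local-news insert: 203 s used, total 744.
Replace evening-news bumper with sports pregame: the trade gains 5 net, giving 749 at 207 s.
Runner-up podcast midroll + reality-finale break + late-talk slot + evening-news bumper + kids-block spot + local-news insert tops out at 744.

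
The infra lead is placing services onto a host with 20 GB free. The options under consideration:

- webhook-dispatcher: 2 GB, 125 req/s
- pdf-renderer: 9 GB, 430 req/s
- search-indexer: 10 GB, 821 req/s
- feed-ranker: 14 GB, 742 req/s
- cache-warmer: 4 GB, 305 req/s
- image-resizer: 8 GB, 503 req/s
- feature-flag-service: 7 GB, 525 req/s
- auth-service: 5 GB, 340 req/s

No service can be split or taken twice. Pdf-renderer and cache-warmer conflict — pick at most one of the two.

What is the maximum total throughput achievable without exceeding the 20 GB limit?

The ratio heuristic lands on search-indexer + cache-warmer + auth-service (1466) but leaves 1 GB idle.
Dropping cache-warmer and auth-service frees 9 GB; slotting in webhook-dispatcher + feature-flag-service (9 GB) lifts the total to 1471 at 19 GB.

1471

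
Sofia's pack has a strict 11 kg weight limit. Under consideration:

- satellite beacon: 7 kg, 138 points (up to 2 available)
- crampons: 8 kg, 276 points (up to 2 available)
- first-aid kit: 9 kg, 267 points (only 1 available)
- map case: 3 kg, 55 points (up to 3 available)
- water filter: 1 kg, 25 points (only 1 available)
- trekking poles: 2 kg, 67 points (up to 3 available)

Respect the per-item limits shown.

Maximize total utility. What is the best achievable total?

Ranking by ratio (utility/kg): crampons 34.50, trekking poles 33.50, first-aid kit 29.67, water filter 25.00.
Crampons + water filter + trekking poles uses 11 of the 11 kg and totals 368.
Nothing else within 11 kg beats 368.

368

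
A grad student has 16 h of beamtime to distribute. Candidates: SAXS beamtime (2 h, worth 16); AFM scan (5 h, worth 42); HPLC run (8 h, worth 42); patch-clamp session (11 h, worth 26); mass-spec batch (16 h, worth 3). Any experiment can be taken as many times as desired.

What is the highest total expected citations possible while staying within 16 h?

132

Taking the top-ratio experiments first gives 3×AFM scan for 126 (15 h).
Replace AFM scan with 3×SAXS beamtime: the trade gains 6 net, giving 132 at 16 h.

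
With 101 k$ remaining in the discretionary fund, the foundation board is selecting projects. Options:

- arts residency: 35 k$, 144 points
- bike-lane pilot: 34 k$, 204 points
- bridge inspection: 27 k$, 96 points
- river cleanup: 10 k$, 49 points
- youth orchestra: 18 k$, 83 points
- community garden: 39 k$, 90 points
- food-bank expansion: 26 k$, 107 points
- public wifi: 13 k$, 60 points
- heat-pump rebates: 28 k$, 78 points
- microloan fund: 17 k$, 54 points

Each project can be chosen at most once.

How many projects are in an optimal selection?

5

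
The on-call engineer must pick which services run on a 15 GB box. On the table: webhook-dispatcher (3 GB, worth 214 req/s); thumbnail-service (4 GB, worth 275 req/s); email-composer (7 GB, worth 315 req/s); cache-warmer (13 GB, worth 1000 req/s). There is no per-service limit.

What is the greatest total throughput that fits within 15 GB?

Density check — cache-warmer 76.92, webhook-dispatcher 71.33, thumbnail-service 68.75, email-composer 45.00 are the best per GB.
The ratio heuristic lands on cache-warmer (1000) but leaves 2 GB idle.
Replace cache-warmer with 5×webhook-dispatcher: the trade gains 70 net, giving 1070 at 15 GB.
Nothing else within 15 GB beats 1070.

1070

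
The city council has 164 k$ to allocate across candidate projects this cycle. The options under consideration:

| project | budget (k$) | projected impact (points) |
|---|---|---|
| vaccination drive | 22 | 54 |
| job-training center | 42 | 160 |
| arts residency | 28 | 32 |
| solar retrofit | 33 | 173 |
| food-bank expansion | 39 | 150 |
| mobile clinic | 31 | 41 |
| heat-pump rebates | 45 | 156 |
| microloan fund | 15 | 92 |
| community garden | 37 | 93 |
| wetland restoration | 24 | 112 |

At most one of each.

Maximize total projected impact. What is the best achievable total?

693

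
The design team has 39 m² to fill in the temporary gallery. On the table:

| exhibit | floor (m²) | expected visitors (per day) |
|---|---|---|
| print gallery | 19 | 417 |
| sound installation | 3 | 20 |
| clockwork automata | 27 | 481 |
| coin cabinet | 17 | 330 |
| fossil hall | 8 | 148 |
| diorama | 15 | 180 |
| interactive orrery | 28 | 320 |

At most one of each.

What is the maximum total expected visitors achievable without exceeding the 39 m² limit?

767

Print gallery + sound installation + coin cabinet uses 39 of the 39 m² and totals 767.
Every other selection either busts 39 m² or fails to beat 767.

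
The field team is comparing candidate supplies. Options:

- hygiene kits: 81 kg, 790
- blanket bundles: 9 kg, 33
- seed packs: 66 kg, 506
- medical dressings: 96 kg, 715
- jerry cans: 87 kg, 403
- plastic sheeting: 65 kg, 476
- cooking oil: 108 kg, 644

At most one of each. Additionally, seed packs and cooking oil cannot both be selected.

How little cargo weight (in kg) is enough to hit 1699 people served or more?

212

Need the lightest bundle worth ≥ 1699.
Taking hygiene kits + seed packs + plastic sheeting gives 1772 (≥ 1699) for 212 kg.
Any bundle with less than 212 kg falls short of 1699.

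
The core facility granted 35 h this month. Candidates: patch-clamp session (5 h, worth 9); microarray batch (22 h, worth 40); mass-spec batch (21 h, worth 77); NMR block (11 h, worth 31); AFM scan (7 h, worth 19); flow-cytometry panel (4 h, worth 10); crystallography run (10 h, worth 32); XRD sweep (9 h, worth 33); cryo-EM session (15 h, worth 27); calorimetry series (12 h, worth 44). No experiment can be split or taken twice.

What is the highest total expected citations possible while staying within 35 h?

121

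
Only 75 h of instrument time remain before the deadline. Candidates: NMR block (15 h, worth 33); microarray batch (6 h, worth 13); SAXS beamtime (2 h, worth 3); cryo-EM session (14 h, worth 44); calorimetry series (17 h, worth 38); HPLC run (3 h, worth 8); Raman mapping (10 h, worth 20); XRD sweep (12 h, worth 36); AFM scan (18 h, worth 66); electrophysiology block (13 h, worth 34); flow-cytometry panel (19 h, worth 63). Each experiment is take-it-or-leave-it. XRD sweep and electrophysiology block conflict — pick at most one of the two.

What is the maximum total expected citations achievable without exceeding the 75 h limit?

Microarray batch + SAXS beamtime + cryo-EM session + HPLC run + XRD sweep + AFM scan + flow-cytometry panel uses 74 of the 75 h and totals 233.
Next best is SAXS beamtime + cryo-EM session + Raman mapping + XRD sweep + AFM scan + flow-cytometry panel at 232 (75 h) — short by 1.

233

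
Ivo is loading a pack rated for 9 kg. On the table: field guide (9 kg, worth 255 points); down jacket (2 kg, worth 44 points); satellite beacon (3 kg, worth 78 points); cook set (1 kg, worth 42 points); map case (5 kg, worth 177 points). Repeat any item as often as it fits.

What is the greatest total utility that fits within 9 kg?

378

The ratio ordering already packs tightly: 9×cook set, 9 kg, 378.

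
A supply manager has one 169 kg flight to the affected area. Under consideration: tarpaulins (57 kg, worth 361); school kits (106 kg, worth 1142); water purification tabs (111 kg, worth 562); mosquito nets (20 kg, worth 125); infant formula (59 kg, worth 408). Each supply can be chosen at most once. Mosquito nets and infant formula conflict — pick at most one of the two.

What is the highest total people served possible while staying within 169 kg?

1550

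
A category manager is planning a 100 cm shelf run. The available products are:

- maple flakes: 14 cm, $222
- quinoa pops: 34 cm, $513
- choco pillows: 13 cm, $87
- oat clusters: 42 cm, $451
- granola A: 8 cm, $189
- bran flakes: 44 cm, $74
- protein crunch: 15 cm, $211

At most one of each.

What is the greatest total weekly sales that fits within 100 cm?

1375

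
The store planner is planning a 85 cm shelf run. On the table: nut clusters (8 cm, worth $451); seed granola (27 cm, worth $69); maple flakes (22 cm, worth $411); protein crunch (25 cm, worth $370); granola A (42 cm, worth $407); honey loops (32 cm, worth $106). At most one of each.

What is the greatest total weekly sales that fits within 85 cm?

Density check — nut clusters 56.38, maple flakes 18.68, protein crunch 14.80, granola A 9.69 are the best per cm.
Taking nut clusters + seed granola + maple flakes + protein crunch: 82 cm used, 1301 in weekly sales.
The closest alternative, nut clusters + maple flakes + granola A, reaches only 1269.

1301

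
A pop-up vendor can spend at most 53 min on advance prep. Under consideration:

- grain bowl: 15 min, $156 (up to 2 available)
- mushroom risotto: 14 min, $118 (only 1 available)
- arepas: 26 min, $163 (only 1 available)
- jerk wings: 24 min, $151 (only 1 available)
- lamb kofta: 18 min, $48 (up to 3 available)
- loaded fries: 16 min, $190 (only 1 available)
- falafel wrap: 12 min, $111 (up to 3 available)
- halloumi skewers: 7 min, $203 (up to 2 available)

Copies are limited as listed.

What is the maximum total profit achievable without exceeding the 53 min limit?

784

A density-first pass picks grain bowl + loaded fries + 2×halloumi skewers — 752 at 45 min.
The 16 min tied up in loaded fries is better spent on 2×falafel wrap — total rises to 784 (53 min).
No other feasible combination exceeds 784.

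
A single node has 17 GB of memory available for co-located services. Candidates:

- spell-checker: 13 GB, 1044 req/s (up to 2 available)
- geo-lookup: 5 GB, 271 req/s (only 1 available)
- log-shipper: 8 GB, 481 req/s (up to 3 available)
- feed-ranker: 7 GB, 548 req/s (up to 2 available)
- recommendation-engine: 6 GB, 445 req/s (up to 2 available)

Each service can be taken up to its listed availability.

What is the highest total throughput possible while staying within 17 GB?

1161

By throughput per GB: spell-checker 80.31, feed-ranker 78.29, recommendation-engine 74.17, log-shipper 60.12 lead.
Taking the top-ratio services first gives spell-checker for 1044 (13 GB).
The 13 GB tied up in spell-checker is better spent on geo-lookup + 2×recommendation-engine — total rises to 1161 (17 GB).
Every other selection either busts 17 GB or exceeds an availability limit or fails to beat 1161.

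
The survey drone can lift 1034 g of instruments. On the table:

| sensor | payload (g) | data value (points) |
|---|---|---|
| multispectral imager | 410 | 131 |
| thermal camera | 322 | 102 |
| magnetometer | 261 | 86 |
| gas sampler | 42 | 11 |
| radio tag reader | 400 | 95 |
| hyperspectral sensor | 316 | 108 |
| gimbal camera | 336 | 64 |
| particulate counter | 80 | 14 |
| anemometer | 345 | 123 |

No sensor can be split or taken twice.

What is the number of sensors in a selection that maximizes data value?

The maximum data value within 1034 g is 344.
One optimal bundle: thermal camera + gas sampler + hyperspectral sensor + anemometer (1025 g).
Every optimal selection uses 4 sensors.

4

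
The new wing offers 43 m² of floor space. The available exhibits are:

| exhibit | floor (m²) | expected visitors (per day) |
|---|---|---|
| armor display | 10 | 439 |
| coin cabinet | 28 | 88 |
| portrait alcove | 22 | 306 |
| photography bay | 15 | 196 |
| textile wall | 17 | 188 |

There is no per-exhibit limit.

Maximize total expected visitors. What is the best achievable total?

1756

Best packing: 4×armor display — 40 m², 1756 total.
That's the maximum — no swap from here does better than 1756.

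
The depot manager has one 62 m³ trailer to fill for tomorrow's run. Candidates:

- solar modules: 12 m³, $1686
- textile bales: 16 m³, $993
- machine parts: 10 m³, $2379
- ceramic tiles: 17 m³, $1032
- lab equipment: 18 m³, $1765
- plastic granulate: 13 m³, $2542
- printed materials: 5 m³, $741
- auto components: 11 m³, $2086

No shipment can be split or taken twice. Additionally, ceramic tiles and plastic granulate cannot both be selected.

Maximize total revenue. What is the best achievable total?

9686

Greedy by ratio would take solar modules + machine parts + plastic granulate + printed materials + auto components: 51 m³ used, total 9434.
Replace printed materials with textile bales: the trade gains 252 net, giving 9686 at 62 m³.
Runner-up machine parts + lab equipment + plastic granulate + printed materials + auto components tops out at 9513.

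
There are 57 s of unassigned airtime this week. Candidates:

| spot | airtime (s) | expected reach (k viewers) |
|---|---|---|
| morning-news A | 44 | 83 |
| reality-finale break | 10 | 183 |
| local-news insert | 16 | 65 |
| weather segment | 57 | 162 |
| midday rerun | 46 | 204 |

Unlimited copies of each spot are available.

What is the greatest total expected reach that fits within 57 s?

915

The ratio ordering already packs tightly: 5×reality-finale break, 50 s, 915.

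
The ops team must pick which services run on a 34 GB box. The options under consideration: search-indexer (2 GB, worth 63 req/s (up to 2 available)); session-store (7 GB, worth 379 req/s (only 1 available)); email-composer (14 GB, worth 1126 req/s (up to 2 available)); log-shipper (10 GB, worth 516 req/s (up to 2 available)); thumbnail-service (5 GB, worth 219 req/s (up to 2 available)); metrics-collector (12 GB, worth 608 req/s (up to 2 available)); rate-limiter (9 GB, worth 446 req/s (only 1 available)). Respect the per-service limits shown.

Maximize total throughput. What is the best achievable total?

2471

Taking 2×email-composer + thumbnail-service: 33 GB used, 2471 in throughput.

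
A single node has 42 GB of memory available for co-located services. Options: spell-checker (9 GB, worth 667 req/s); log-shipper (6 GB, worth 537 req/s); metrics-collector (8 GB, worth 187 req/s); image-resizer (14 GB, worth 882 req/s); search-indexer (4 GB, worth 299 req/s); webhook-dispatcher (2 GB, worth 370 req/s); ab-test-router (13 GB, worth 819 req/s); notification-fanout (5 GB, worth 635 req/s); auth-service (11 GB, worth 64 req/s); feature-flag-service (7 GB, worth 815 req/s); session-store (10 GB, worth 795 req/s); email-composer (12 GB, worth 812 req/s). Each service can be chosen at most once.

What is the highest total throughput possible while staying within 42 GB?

Greedy by ratio would take log-shipper + metrics-collector + search-indexer + webhook-dispatcher + notification-fanout + feature-flag-service + session-store: 42 GB used, total 3638.
Dropping metrics-collector and search-indexer frees 12 GB; slotting in email-composer (12 GB) lifts the total to 3964 at 42 GB.
That's the maximum — no swap from here does better than 3964.

3964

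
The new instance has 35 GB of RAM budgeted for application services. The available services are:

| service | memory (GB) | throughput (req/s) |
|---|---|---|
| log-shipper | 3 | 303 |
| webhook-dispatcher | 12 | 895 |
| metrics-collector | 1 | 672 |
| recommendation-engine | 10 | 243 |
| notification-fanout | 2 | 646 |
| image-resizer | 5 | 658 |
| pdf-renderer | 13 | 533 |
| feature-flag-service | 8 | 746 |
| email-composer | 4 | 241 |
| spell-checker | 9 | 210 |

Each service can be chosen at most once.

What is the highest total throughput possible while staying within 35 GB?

4161

Best packing: log-shipper + webhook-dispatcher + metrics-collector + notification-fanout + image-resizer + feature-flag-service + email-composer — 35 GB, 4161 total.
Next best is log-shipper + webhook-dispatcher + metrics-collector + notification-fanout + image-resizer + feature-flag-service at 3920 (31 GB) — short by 241.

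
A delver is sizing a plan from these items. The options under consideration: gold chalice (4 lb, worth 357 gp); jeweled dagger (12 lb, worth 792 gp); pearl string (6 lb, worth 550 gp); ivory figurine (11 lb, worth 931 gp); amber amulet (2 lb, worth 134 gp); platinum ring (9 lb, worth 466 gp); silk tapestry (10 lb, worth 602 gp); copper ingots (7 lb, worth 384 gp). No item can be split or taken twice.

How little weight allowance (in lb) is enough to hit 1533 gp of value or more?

19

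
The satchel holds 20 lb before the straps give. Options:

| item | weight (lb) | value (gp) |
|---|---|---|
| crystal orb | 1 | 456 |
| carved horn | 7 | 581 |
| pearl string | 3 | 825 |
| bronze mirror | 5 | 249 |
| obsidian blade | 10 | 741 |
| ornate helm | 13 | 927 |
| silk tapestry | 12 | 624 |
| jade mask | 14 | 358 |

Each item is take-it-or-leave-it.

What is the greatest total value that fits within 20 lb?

2271

By value per lb: crystal orb 456.00, pearl string 275.00, carved horn 83.00 lead.
The ratio heuristic lands on crystal orb + carved horn + pearl string + bronze mirror (2111) but leaves 4 lb idle.
Dropping carved horn frees 7 lb; slotting in obsidian blade (10 lb) lifts the total to 2271 at 19 lb.
Every other selection either busts 20 lb or fails to beat 2271.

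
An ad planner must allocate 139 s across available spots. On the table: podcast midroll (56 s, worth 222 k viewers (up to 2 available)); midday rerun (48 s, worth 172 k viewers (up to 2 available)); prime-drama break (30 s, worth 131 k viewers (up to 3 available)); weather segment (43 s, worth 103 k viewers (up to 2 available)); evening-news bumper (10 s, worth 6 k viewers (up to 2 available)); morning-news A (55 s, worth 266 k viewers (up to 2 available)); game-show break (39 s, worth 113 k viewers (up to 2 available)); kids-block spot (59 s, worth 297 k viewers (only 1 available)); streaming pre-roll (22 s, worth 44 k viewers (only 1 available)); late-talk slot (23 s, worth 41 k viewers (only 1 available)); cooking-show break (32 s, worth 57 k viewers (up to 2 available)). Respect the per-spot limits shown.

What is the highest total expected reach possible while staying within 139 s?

607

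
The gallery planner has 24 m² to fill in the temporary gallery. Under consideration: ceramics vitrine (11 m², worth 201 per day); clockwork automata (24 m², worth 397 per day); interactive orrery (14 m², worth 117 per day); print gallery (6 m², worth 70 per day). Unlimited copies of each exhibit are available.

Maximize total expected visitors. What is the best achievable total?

402

The ratio ordering already packs tightly: 2×ceramics vitrine, 22 m², 402.
That's the maximum — no swap from here does better than 402.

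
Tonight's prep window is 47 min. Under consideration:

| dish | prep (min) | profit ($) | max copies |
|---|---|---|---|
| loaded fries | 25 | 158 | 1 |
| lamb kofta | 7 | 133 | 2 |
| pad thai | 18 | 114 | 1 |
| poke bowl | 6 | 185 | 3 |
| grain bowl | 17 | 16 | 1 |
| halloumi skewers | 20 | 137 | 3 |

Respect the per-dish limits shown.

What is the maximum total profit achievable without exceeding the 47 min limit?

825

By profit per min: poke bowl 30.83, lamb kofta 19.00, halloumi skewers 6.85 lead.
A density-first pass picks 2×lamb kofta + 3×poke bowl — 821 at 32 min.
Dropping lamb kofta frees 7 min; slotting in halloumi skewers (20 min) lifts the total to 825 at 45 min.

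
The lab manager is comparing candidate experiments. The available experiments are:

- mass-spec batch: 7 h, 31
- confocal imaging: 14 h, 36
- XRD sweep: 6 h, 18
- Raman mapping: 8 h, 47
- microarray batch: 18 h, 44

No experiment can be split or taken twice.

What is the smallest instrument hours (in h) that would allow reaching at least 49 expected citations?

Look for the lowest-instrument combination reaching 49.
Taking mass-spec batch + XRD sweep gives 49 (≥ 49) for 13 h.
No combination under 13 h hits 49.

13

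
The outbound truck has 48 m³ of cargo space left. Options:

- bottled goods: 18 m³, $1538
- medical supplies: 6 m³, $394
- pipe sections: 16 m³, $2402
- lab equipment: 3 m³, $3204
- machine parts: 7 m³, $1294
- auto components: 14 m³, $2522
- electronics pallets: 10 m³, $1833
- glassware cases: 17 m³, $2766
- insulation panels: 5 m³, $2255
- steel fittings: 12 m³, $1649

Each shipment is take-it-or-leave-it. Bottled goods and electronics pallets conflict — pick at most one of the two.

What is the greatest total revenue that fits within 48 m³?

12216

Taking the top-ratio shipments first gives medical supplies + lab equipment + machine parts + auto components + electronics pallets + insulation panels for 11502 (45 m³).
The 13 m³ tied up in medical supplies and machine parts is better spent on pipe sections — total rises to 12216 (48 m³).
No other feasible combination exceeds 12216.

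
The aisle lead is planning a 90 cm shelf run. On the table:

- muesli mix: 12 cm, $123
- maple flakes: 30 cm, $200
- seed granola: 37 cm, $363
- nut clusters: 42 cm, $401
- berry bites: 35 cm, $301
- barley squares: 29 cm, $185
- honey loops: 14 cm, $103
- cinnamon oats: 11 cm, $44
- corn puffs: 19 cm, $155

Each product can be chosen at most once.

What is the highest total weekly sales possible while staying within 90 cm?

825

Taking the top-ratio products first gives muesli mix + seed granola + berry bites for 787 (84 cm).
The 37 cm tied up in seed granola is better spent on nut clusters — total rises to 825 (89 cm).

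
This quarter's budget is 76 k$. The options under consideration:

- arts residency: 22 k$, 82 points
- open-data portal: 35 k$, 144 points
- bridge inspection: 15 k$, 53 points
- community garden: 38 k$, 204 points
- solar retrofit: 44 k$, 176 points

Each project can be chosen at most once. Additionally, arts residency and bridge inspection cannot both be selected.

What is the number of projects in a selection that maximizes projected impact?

2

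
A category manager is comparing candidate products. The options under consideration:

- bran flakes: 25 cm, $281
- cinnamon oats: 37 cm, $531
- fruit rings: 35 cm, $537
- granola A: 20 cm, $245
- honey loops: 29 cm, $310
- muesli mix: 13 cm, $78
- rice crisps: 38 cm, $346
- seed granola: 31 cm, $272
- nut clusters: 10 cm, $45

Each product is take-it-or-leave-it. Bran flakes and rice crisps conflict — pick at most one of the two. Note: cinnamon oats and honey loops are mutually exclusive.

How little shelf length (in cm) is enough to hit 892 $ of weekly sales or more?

72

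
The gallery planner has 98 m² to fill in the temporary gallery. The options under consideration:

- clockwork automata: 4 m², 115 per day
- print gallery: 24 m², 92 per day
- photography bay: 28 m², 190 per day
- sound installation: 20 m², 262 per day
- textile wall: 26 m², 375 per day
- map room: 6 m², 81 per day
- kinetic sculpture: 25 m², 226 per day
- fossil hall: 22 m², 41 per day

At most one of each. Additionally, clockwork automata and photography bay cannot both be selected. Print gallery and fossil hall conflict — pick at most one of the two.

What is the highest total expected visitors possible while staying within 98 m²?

1059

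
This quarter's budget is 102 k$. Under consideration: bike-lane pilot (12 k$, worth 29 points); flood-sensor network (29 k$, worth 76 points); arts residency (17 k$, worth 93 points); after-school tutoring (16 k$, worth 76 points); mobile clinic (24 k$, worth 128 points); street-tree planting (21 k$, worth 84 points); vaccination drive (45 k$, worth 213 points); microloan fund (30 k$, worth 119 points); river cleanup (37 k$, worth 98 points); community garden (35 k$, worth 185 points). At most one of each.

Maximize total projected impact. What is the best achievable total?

510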